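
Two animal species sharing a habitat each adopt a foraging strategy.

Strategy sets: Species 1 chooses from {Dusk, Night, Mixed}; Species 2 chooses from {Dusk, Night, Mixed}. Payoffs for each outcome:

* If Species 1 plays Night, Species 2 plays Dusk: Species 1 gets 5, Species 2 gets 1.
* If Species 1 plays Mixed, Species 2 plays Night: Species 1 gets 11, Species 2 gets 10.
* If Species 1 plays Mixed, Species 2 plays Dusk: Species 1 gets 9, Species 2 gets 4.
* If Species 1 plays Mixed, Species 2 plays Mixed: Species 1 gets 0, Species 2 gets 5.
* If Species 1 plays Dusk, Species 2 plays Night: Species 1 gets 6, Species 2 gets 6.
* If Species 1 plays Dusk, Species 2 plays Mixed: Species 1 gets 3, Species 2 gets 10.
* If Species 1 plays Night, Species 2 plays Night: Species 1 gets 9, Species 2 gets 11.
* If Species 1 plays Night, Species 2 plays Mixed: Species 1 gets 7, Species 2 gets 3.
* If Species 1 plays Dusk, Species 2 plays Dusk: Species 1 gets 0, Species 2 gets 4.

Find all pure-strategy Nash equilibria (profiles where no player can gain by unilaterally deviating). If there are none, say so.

(Mixed, Night)

Species 1 against Dusk: payoffs 0, 5, 9 → best response Mixed.
Species 1 against Night: payoffs 6, 9, 11 → best response Mixed.
Species 1 against Mixed: payoffs 3, 7, 0 → best response Night.
Species 2 against Dusk: payoffs 4, 6, 10 → best response Mixed.
Species 2 against Night: payoffs 1, 11, 3 → best response Night.
Species 2 against Mixed: payoffs 4, 10, 5 → best response Night.
Mutual best responses: (Mixed, Night).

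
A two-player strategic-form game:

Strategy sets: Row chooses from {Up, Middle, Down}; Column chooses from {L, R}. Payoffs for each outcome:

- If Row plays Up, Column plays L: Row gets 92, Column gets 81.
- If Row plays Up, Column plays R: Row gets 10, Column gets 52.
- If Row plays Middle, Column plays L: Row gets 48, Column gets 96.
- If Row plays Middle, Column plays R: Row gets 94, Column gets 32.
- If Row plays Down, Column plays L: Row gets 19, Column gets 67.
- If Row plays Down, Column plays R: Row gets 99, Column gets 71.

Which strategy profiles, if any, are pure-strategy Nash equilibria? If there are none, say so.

Row against L: payoffs 92, 48, 19 → best response Up.
Row against R: payoffs 10, 94, 99 → best response Down.
Column against Up: payoffs 81, 52 → best response L.
Column against Middle: payoffs 96, 32 → best response L.
Column against Down: payoffs 67, 71 → best response R.
Mutual best responses: (Up, L); (Down, R).

Pure-strategy Nash equilibria: (Up, L) and (Down, R)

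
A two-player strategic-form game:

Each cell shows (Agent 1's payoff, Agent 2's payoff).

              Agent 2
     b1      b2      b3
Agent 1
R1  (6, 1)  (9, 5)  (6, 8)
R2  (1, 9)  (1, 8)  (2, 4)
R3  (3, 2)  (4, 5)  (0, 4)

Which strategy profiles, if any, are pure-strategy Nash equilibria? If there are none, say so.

Pure NE: (R1, b3)

For each player, find the best response to each opponent profile; mutual best responses are the pure NE.
Agent 1 against b1: payoffs 6, 1, 3 → best response R1.
Agent 1 against b2: payoffs 9, 1, 4 → best response R1.
Agent 1 against b3: payoffs 6, 2, 0 → best response R1.
Agent 2 against R1: payoffs 1, 5, 8 → best response b3.
Agent 2 against R2: payoffs 9, 8, 4 → best response b1.
Agent 2 against R3: payoffs 2, 5, 4 → best response b2.
Mutual best responses: (R1, b3).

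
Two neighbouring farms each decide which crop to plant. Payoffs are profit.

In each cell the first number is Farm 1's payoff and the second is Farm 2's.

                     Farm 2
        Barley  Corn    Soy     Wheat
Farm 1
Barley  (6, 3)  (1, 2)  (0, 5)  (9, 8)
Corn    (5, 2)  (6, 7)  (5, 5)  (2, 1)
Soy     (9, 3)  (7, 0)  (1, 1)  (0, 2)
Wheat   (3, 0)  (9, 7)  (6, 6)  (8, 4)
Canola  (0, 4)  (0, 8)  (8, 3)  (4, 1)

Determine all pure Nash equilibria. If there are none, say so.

Pure-strategy Nash equilibria: (Barley, Wheat); (Soy, Barley); (Wheat, Corn)

For each strategy profile, look for a profitable unilateral deviation.
(Barley, Barley): Farm 1 can switch to Soy (6 → 9). Not NE.
(Barley, Corn): Farm 1 can switch to Corn (1 → 6). Not NE.
(Barley, Soy): Farm 1 can switch to Corn (0 → 5). Not NE.
(Barley, Wheat): Farm 1 gets 9, best alternative 8; Farm 2 gets 8, best alternative 5. No profitable deviation — NE.
(Corn, Barley): Farm 1 can switch to Barley (5 → 6). Not NE.
(Corn, Corn): Farm 1 can switch to Soy (6 → 7). Not NE.
(Corn, Soy): Farm 1 can switch to Wheat (5 → 6). Not NE.
(Soy, Barley): Farm 1 gets 9, best alternative 6; Farm 2 gets 3, best alternative 2. No profitable deviation — NE.
(Wheat, Corn): Farm 1 gets 9, best alternative 7; Farm 2 gets 7, best alternative 6. No profitable deviation — NE.
(The remaining 11 profiles each have a profitable deviation by the same check.)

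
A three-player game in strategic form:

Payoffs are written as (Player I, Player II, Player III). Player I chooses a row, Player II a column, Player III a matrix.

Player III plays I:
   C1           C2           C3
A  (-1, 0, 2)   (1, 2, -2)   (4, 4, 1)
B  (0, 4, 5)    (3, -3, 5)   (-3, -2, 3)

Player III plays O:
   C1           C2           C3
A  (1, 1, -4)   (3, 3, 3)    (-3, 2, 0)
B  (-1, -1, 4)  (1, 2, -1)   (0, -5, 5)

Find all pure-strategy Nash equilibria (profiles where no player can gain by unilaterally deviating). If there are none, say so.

(A, C1, I): Player I can switch to B (-1 → 0). Not NE.
(A, C1, O): Player II can switch to C2 (1 → 3). Not NE.
(A, C2, I): Player I can switch to B (1 → 3). Not NE.
(A, C2, O): Player I gets 3, best alternative 1; Player II gets 3, best alternative 2; Player III gets 3, best alternative -2. No profitable deviation — NE.
(A, C3, I): Player I gets 4, best alternative -3; Player II gets 4, best alternative 2; Player III gets 1, best alternative 0. No profitable deviation — NE.
(A, C3, O): Player I can switch to B (-3 → 0). Not NE.
(B, C1, I): Player I gets 0, best alternative -1; Player II gets 4, best alternative -2; Player III gets 5, best alternative 4. No profitable deviation — NE.
(B, C1, O): Player I can switch to A (-1 → 1). Not NE.
(B, C2, I): Player II can switch to C1 (-3 → 4). Not NE.
(B, C2, O): Player I can switch to A (1 → 3). Not NE.
(B, C3, I): Player I can switch to A (-3 → 4). Not NE.
(B, C3, O): Player II can switch to C1 (-5 → -1). Not NE.

The pure Nash equilibria are (A, C2, O), (A, C3, I), (B, C1, I).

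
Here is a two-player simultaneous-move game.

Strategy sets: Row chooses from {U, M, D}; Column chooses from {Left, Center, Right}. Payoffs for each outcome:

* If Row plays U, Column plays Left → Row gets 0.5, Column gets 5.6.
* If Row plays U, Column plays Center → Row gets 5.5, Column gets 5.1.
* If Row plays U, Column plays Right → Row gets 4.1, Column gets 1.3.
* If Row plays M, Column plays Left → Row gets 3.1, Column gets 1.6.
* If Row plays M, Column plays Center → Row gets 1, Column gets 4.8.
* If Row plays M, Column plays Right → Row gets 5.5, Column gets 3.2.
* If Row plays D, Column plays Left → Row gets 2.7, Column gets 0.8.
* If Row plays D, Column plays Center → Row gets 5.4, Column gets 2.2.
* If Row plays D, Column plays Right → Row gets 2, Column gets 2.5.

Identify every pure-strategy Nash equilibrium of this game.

Mark each player's best response to every combination of opponents' strategies; a profile where every player is best-responding is a pure Nash equilibrium.
Row against Left: payoffs 0.5, 3.1, 2.7 → best response M.
Row against Center: payoffs 5.5, 1, 5.4 → best response U.
Row against Right: payoffs 4.1, 5.5, 2 → best response M.
Column against U: payoffs 5.6, 5.1, 1.3 → best response Left.
Column against M: payoffs 1.6, 4.8, 3.2 → best response Center.
Column against D: payoffs 0.8, 2.2, 2.5 → best response Right.
No profile is a mutual best response for all players.

This game has no pure Nash equilibrium.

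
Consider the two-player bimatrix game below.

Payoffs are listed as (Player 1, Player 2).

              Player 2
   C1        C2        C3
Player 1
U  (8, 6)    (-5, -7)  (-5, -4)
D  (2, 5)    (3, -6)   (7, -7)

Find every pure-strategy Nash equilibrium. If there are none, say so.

Player 1 against C1: payoffs 8, 2 → best response U.
Player 1 against C2: payoffs -5, 3 → best response D.
Player 1 against C3: payoffs -5, 7 → best response D.
Player 2 against U: payoffs 6, -7, -4 → best response C1.
Player 2 against D: payoffs 5, -6, -7 → best response C1.
Mutual best responses: (U, C1).

Pure NE: (U, C1)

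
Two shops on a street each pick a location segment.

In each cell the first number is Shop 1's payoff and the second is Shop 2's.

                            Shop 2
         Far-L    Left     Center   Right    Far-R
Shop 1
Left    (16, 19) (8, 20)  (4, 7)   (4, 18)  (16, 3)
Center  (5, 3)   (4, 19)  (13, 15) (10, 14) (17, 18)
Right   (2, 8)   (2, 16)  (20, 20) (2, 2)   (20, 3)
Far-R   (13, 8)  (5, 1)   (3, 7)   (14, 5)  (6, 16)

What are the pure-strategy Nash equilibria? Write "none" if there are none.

Mark each player's best response to every combination of opponents' strategies; a profile where every player is best-responding is a pure Nash equilibrium.
Shop 1 against Far-L: payoffs 16, 5, 2, 13 → best response Left.
Shop 1 against Left: payoffs 8, 4, 2, 5 → best response Left.
Shop 1 against Center: payoffs 4, 13, 20, 3 → best response Right.
Shop 1 against Right: payoffs 4, 10, 2, 14 → best response Far-R.
Shop 1 against Far-R: payoffs 16, 17, 20, 6 → best response Right.
Shop 2 against Left: payoffs 19, 20, 7, 18, 3 → best response Left.
Shop 2 against Center: payoffs 3, 19, 15, 14, 18 → best response Left.
Shop 2 against Right: payoffs 8, 16, 20, 2, 3 → best response Center.
Shop 2 against Far-R: payoffs 8, 1, 7, 5, 16 → best response Far-R.
Mutual best responses: (Left, Left); (Right, Center).

Pure-strategy Nash equilibria: (Left, Left); (Right, Center)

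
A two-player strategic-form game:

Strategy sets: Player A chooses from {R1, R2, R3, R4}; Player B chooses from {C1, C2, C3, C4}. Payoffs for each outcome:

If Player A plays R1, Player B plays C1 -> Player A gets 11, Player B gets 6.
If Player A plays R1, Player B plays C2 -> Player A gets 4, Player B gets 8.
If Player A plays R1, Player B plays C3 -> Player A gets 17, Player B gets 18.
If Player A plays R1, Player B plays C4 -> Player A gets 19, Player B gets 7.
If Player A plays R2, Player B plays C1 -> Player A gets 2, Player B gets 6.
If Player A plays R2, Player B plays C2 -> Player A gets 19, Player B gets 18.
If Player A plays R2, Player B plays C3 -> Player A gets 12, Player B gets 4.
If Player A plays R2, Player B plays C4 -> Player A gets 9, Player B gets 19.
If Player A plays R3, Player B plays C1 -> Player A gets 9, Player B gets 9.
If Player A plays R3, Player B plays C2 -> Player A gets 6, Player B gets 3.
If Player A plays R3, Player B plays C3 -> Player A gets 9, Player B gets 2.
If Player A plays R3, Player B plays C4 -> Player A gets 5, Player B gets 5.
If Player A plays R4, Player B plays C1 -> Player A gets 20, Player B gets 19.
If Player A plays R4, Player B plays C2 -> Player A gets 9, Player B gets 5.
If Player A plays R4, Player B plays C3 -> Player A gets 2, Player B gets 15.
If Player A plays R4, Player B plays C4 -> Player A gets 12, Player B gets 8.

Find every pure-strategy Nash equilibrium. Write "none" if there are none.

Player A against C1: payoffs 11, 2, 9, 20 → best response R4.
Player A against C2: payoffs 4, 19, 6, 9 → best response R2.
Player A against C3: payoffs 17, 12, 9, 2 → best response R1.
Player A against C4: payoffs 19, 9, 5, 12 → best response R1.
Player B against R1: payoffs 6, 8, 18, 7 → best response C3.
Player B against R2: payoffs 6, 18, 4, 19 → best response C4.
Player B against R3: payoffs 9, 3, 2, 5 → best response C1.
Player B against R4: payoffs 19, 5, 15, 8 → best response C1.
Mutual best responses: (R1, C3); (R4, C1).

(R1, C3), (R4, C1)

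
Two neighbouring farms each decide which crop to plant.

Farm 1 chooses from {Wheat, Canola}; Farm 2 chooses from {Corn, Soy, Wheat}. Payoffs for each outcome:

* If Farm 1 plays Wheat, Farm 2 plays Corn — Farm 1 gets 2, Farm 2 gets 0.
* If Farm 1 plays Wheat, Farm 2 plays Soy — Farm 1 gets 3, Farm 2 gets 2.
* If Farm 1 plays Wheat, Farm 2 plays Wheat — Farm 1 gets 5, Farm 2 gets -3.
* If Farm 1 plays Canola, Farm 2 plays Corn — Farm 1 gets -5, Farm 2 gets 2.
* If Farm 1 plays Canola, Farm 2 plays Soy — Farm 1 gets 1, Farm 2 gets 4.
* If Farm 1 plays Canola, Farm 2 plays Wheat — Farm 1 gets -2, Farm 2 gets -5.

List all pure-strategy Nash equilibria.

(Wheat, Soy)

Farm 1 against Corn: payoffs 2, -5 → best response Wheat.
Farm 1 against Soy: payoffs 3, 1 → best response Wheat.
Farm 1 against Wheat: payoffs 5, -2 → best response Wheat.
Farm 2 against Wheat: payoffs 0, 2, -3 → best response Soy.
Farm 2 against Canola: payoffs 2, 4, -5 → best response Soy.
Mutual best responses: (Wheat, Soy).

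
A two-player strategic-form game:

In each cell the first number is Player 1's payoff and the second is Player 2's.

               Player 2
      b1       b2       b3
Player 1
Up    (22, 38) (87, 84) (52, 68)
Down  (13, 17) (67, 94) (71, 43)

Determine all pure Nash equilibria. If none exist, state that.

Player 1 against b1: payoffs 22, 13 → best response Up.
Player 1 against b2: payoffs 87, 67 → best response Up.
Player 1 against b3: payoffs 52, 71 → best response Down.
Player 2 against Up: payoffs 38, 84, 68 → best response b2.
Player 2 against Down: payoffs 17, 94, 43 → best response b2.
Mutual best responses: (Up, b2).

(Up, b2)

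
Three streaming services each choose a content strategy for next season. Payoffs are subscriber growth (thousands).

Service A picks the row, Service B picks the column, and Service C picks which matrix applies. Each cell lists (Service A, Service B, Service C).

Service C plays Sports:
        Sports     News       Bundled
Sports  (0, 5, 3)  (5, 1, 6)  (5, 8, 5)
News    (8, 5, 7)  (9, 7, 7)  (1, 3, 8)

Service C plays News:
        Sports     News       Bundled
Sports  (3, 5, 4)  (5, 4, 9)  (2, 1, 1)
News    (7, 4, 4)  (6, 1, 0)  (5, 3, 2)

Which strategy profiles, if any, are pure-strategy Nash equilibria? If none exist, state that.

The pure Nash equilibria are (Sports, Bundled, Sports) and (News, News, Sports).

(Sports, Sports, Sports): Service A can switch to News (0 → 8). Not NE.
(Sports, Sports, News): Service A can switch to News (3 → 7). Not NE.
(Sports, News, Sports): Service A can switch to News (5 → 9). Not NE.
(Sports, News, News): Service A can switch to News (5 → 6). Not NE.
(Sports, Bundled, Sports): Service A gets 5, best alternative 1; Service B gets 8, best alternative 5; Service C gets 5, best alternative 1. No profitable deviation — NE.
(Sports, Bundled, News): Service A can switch to News (2 → 5). Not NE.
(News, Sports, Sports): Service B can switch to News (5 → 7). Not NE.
(News, Sports, News): Service C can switch to Sports (4 → 7). Not NE.
(News, News, Sports): Service A gets 9, best alternative 5; Service B gets 7, best alternative 5; Service C gets 7, best alternative 0. No profitable deviation — NE.
(News, News, News): Service B can switch to Sports (1 → 4). Not NE.
(News, Bundled, Sports): Service A can switch to Sports (1 → 5). Not NE.
(News, Bundled, News): Service B can switch to Sports (3 → 4). Not NE.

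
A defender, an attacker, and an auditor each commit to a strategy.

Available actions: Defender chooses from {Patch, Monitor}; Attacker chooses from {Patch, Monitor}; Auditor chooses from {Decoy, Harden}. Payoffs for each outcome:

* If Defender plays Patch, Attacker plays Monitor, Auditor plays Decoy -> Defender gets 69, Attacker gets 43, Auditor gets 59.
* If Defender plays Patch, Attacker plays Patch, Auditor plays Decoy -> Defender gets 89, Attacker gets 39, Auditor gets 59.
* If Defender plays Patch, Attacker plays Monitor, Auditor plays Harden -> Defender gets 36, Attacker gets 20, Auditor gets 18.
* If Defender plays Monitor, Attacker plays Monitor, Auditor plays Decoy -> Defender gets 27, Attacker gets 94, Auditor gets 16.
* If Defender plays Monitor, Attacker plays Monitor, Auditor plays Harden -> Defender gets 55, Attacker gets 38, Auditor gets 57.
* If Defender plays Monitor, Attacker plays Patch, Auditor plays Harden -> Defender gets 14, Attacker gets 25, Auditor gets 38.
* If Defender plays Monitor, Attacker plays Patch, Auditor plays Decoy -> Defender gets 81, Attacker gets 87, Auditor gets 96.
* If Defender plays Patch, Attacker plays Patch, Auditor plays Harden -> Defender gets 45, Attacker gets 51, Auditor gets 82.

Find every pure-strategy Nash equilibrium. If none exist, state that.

(Patch, Patch, Harden), (Patch, Monitor, Decoy), (Monitor, Monitor, Harden)

Mark each player's best response to every combination of opponents' strategies; a profile where every player is best-responding is a pure Nash equilibrium.
Defender against (Patch, Decoy): payoffs 89, 81 → best response Patch.
Defender against (Patch, Harden): payoffs 45, 14 → best response Patch.
Defender against (Monitor, Decoy): payoffs 69, 27 → best response Patch.
Defender against (Monitor, Harden): payoffs 36, 55 → best response Monitor.
Attacker against (Patch, Decoy): payoffs 39, 43 → best response Monitor.
Attacker against (Patch, Harden): payoffs 51, 20 → best response Patch.
Attacker against (Monitor, Decoy): payoffs 87, 94 → best response Monitor.
Attacker against (Monitor, Harden): payoffs 25, 38 → best response Monitor.
Auditor against (Patch, Patch): payoffs 59, 82 → best response Harden.
Auditor against (Patch, Monitor): payoffs 59, 18 → best response Decoy.
Auditor against (Monitor, Patch): payoffs 96, 38 → best response Decoy.
Auditor against (Monitor, Monitor): payoffs 16, 57 → best response Harden.
Mutual best responses: (Patch, Patch, Harden); (Patch, Monitor, Decoy); (Monitor, Monitor, Harden).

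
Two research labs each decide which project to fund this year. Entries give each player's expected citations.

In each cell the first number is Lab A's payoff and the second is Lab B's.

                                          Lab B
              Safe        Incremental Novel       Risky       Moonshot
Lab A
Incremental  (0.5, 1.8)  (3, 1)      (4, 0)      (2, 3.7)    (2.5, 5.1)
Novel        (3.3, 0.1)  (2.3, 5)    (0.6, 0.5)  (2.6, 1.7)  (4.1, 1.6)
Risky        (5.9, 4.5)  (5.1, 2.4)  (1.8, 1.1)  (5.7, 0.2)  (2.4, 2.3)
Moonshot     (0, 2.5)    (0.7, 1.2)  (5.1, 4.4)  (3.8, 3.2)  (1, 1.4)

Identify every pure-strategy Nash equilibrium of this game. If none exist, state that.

(Incremental, Safe): Lab A can switch to Novel (0.5 → 3.3). Not NE.
(Incremental, Incremental): Lab A can switch to Risky (3 → 5.1). Not NE.
(Incremental, Novel): Lab A can switch to Moonshot (4 → 5.1). Not NE.
(Incremental, Risky): Lab A can switch to Novel (2 → 2.6). Not NE.
(Incremental, Moonshot): Lab A can switch to Novel (2.5 → 4.1). Not NE.
(Novel, Safe): Lab A can switch to Risky (3.3 → 5.9). Not NE.
(Novel, Incremental): Lab A can switch to Incremental (2.3 → 3). Not NE.
(Novel, Novel): Lab A can switch to Incremental (0.6 → 4). Not NE.
(Risky, Safe): Lab A gets 5.9, best alternative 3.3; Lab B gets 4.5, best alternative 2.4. No profitable deviation — NE.
(Moonshot, Novel): Lab A gets 5.1, best alternative 4; Lab B gets 4.4, best alternative 3.2. No profitable deviation — NE.
(The remaining 10 profiles each have a profitable deviation by the same check.)

(Risky, Safe); (Moonshot, Novel)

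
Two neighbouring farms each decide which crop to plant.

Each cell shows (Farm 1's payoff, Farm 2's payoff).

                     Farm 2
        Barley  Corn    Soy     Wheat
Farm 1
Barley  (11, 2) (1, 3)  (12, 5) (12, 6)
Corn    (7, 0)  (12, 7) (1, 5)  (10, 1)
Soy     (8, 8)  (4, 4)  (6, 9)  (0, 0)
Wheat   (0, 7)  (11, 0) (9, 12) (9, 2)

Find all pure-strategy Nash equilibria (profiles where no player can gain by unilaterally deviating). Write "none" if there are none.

(Barley, Wheat), (Corn, Corn)

For each strategy profile, look for a profitable unilateral deviation.
(Barley, Barley): Farm 2 can switch to Corn (2 → 3). Not NE.
(Barley, Corn): Farm 1 can switch to Corn (1 → 12). Not NE.
(Barley, Soy): Farm 2 can switch to Wheat (5 → 6). Not NE.
(Barley, Wheat): Farm 1 gets 12, best alternative 10; Farm 2 gets 6, best alternative 5. No profitable deviation — NE.
(Corn, Barley): Farm 1 can switch to Barley (7 → 11). Not NE.
(Corn, Corn): Farm 1 gets 12, best alternative 11; Farm 2 gets 7, best alternative 5. No profitable deviation — NE.
(Corn, Soy): Farm 1 can switch to Barley (1 → 12). Not NE.
(Corn, Wheat): Farm 1 can switch to Barley (10 → 12). Not NE.
(Soy, Barley): Farm 1 can switch to Barley (8 → 11). Not NE.
(Soy, Corn): Farm 1 can switch to Corn (4 → 12). Not NE.
(The remaining 6 profiles each have a profitable deviation by the same check.)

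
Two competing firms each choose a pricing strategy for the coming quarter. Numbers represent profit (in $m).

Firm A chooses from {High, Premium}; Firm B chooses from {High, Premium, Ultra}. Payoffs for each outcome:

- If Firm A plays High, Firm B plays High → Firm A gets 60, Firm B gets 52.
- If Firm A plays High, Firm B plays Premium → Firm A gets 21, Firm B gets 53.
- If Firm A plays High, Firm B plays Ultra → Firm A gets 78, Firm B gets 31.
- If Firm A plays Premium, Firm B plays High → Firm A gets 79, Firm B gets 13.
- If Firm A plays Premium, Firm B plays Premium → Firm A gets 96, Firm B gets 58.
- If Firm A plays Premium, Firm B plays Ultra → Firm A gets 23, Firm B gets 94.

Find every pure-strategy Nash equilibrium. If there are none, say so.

There is no pure-strategy Nash equilibrium.

(High, High): Firm A can switch to Premium (60 → 79). Not NE.
(High, Premium): Firm A can switch to Premium (21 → 96). Not NE.
(High, Ultra): Firm B can switch to High (31 → 52). Not NE.
(Premium, High): Firm B can switch to Premium (13 → 58). Not NE.
(Premium, Premium): Firm B can switch to Ultra (58 → 94). Not NE.
(Premium, Ultra): Firm A can switch to High (23 → 78). Not NE.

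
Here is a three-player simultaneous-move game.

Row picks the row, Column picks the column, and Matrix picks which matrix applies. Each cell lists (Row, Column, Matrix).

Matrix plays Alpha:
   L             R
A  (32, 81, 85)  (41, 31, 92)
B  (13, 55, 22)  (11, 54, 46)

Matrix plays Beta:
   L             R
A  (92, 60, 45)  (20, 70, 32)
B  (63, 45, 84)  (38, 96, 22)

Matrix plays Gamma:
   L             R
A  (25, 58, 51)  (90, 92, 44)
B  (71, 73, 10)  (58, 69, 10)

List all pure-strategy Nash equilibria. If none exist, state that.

Pure NE: (A, L, Alpha)

(A, L, Alpha): Row gets 32, best alternative 13; Column gets 81, best alternative 31; Matrix gets 85, best alternative 51. No profitable deviation — NE.
(A, L, Beta): Column can switch to R (60 → 70). Not NE.
(A, L, Gamma): Row can switch to B (25 → 71). Not NE.
(A, R, Alpha): Column can switch to L (31 → 81). Not NE.
(A, R, Beta): Row can switch to B (20 → 38). Not NE.
(A, R, Gamma): Matrix can switch to Alpha (44 → 92). Not NE.
(B, L, Alpha): Row can switch to A (13 → 32). Not NE.
(B, L, Beta): Row can switch to A (63 → 92). Not NE.
(B, L, Gamma): Matrix can switch to Alpha (10 → 22). Not NE.
(B, R, Alpha): Row can switch to A (11 → 41). Not NE.
(B, R, Beta): Matrix can switch to Alpha (22 → 46). Not NE.
(B, R, Gamma): Row can switch to A (58 → 90). Not NE.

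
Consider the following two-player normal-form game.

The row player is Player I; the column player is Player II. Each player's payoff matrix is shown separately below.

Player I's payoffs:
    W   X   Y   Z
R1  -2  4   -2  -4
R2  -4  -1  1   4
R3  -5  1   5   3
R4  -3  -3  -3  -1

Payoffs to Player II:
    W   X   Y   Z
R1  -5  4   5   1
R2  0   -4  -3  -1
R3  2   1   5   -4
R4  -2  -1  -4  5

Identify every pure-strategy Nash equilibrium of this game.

Player I against W: payoffs -2, -4, -5, -3 → best response R1.
Player I against X: payoffs 4, -1, 1, -3 → best response R1.
Player I against Y: payoffs -2, 1, 5, -3 → best response R3.
Player I against Z: payoffs -4, 4, 3, -1 → best response R2.
Player II against R1: payoffs -5, 4, 5, 1 → best response Y.
Player II against R2: payoffs 0, -4, -3, -1 → best response W.
Player II against R3: payoffs 2, 1, 5, -4 → best response Y.
Player II against R4: payoffs -2, -1, -4, 5 → best response Z.
Mutual best responses: (R3, Y).

The unique pure-strategy Nash equilibrium is (R3, Y).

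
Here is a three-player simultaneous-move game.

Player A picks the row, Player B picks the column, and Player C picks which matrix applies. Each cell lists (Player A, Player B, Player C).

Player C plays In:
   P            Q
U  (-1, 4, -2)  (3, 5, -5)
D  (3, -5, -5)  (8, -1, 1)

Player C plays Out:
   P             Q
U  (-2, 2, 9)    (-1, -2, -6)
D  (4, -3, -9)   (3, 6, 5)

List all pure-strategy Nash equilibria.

(U, P, In): Player A can switch to D (-1 → 3). Not NE.
(U, P, Out): Player A can switch to D (-2 → 4). Not NE.
(U, Q, In): Player A can switch to D (3 → 8). Not NE.
(U, Q, Out): Player A can switch to D (-1 → 3). Not NE.
(D, P, In): Player B can switch to Q (-5 → -1). Not NE.
(D, P, Out): Player B can switch to Q (-3 → 6). Not NE.
(D, Q, In): Player C can switch to Out (1 → 5). Not NE.
(D, Q, Out): Player A gets 3, best alternative -1; Player B gets 6, best alternative -3; Player C gets 5, best alternative 1. No profitable deviation — NE.

The unique pure-strategy Nash equilibrium is (D, Q, Out).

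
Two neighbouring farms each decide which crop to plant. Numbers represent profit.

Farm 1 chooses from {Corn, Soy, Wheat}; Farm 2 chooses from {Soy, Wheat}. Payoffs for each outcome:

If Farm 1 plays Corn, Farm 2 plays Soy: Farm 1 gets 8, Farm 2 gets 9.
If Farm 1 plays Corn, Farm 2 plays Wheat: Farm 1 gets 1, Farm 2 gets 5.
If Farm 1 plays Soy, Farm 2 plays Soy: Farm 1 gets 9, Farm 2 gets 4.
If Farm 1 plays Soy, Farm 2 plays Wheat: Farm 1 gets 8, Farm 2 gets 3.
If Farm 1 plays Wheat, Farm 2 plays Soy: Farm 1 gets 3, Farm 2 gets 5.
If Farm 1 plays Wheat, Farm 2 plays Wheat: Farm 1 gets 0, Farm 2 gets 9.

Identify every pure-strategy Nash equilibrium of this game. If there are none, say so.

Farm 1 against Soy: payoffs 8, 9, 3 → best response Soy.
Farm 1 against Wheat: payoffs 1, 8, 0 → best response Soy.
Farm 2 against Corn: payoffs 9, 5 → best response Soy.
Farm 2 against Soy: payoffs 4, 3 → best response Soy.
Farm 2 against Wheat: payoffs 5, 9 → best response Wheat.
Mutual best responses: (Soy, Soy).

Pure NE: (Soy, Soy)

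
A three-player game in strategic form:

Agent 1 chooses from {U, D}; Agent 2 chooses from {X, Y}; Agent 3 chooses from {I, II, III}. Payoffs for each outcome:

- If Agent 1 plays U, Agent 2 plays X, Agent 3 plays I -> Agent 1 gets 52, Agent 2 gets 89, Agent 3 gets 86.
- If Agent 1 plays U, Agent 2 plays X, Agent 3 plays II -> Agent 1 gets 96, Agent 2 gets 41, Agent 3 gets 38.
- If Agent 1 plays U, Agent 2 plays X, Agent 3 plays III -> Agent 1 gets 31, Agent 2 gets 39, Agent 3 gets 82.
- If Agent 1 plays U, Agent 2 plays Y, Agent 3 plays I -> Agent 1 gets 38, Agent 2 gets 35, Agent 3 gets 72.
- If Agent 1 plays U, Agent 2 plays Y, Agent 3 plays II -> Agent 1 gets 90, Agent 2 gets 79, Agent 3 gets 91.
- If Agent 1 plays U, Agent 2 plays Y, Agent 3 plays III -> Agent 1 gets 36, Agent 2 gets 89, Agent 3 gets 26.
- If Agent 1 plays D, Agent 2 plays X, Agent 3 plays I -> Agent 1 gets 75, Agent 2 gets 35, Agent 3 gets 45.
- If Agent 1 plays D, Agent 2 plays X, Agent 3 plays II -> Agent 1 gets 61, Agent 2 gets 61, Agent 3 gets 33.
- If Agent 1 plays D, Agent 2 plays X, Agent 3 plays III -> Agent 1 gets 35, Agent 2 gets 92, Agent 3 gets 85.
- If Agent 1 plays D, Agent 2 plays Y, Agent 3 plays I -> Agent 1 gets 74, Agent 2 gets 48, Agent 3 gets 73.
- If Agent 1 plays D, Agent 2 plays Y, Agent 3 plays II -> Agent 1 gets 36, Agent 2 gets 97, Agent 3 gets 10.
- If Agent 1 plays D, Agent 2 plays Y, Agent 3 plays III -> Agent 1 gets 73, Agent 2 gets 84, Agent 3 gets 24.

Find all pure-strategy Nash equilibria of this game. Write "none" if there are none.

Agent 1 against (X, I): payoffs 52, 75 → best response D.
Agent 1 against (X, II): payoffs 96, 61 → best response U.
Agent 1 against (X, III): payoffs 31, 35 → best response D.
Agent 1 against (Y, I): payoffs 38, 74 → best response D.
Agent 1 against (Y, II): payoffs 90, 36 → best response U.
Agent 1 against (Y, III): payoffs 36, 73 → best response D.
Agent 2 against (U, I): payoffs 89, 35 → best response X.
Agent 2 against (U, II): payoffs 41, 79 → best response Y.
Agent 2 against (U, III): payoffs 39, 89 → best response Y.
Agent 2 against (D, I): payoffs 35, 48 → best response Y.
Agent 2 against (D, II): payoffs 61, 97 → best response Y.
Agent 2 against (D, III): payoffs 92, 84 → best response X.
Agent 3 against (U, X): payoffs 86, 38, 82 → best response I.
Agent 3 against (U, Y): payoffs 72, 91, 26 → best response II.
Agent 3 against (D, X): payoffs 45, 33, 85 → best response III.
Agent 3 against (D, Y): payoffs 73, 10, 24 → best response I.
Mutual best responses: (U, Y, II); (D, X, III); (D, Y, I).

Pure-strategy Nash equilibria: (U, Y, II), (D, X, III), (D, Y, I)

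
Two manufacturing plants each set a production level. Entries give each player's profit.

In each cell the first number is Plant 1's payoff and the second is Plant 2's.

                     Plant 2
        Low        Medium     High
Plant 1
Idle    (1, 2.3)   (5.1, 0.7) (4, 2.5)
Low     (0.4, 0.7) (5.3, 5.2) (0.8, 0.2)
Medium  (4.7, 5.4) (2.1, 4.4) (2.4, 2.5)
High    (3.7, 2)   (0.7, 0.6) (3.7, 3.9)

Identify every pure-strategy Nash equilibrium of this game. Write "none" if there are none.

Pure-strategy Nash equilibria: (Idle, High) and (Low, Medium) and (Medium, Low)

(Idle, Low): Plant 1 can switch to Medium (1 → 4.7). Not NE.
(Idle, Medium): Plant 1 can switch to Low (5.1 → 5.3). Not NE.
(Idle, High): Plant 1 gets 4, best alternative 3.7; Plant 2 gets 2.5, best alternative 2.3. No profitable deviation — NE.
(Low, Low): Plant 1 can switch to Idle (0.4 → 1). Not NE.
(Low, Medium): Plant 1 gets 5.3, best alternative 5.1; Plant 2 gets 5.2, best alternative 0.7. No profitable deviation — NE.
(Low, High): Plant 1 can switch to Idle (0.8 → 4). Not NE.
(Medium, Low): Plant 1 gets 4.7, best alternative 3.7; Plant 2 gets 5.4, best alternative 4.4. No profitable deviation — NE.
(Medium, Medium): Plant 1 can switch to Idle (2.1 → 5.1). Not NE.
(Medium, High): Plant 1 can switch to Idle (2.4 → 4). Not NE.
(High, Low): Plant 1 can switch to Medium (3.7 → 4.7). Not NE.
(High, Medium): Plant 1 can switch to Idle (0.7 → 5.1). Not NE.
(The remaining 1 profile has a profitable deviation by the same check.)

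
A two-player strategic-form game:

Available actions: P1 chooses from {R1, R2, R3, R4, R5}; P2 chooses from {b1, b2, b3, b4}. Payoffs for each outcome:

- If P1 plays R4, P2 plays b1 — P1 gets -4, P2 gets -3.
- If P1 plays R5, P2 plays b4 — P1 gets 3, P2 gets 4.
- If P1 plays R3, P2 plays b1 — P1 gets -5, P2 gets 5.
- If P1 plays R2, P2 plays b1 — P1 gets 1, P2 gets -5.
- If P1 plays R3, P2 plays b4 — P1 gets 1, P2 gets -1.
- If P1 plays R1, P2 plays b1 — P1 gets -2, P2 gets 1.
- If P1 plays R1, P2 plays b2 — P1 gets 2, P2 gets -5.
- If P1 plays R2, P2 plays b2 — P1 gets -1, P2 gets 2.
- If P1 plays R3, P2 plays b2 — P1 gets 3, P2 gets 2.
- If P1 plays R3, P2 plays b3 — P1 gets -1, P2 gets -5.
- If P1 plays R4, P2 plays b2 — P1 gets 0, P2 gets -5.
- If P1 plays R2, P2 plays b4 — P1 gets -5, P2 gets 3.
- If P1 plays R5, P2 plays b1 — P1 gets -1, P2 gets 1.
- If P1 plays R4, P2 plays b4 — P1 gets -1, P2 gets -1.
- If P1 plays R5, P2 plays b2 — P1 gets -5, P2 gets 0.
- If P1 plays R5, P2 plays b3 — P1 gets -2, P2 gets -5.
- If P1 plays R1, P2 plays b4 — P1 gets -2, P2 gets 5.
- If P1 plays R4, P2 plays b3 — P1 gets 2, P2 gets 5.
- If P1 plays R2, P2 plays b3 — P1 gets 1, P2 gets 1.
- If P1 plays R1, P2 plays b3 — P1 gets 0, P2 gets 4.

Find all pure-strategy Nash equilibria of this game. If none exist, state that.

P1 against b1: payoffs -2, 1, -5, -4, -1 → best response R2.
P1 against b2: payoffs 2, -1, 3, 0, -5 → best response R3.
P1 against b3: payoffs 0, 1, -1, 2, -2 → best response R4.
P1 against b4: payoffs -2, -5, 1, -1, 3 → best response R5.
P2 against R1: payoffs 1, -5, 4, 5 → best response b4.
P2 against R2: payoffs -5, 2, 1, 3 → best response b4.
P2 against R3: payoffs 5, 2, -5, -1 → best response b1.
P2 against R4: payoffs -3, -5, 5, -1 → best response b3.
P2 against R5: payoffs 1, 0, -5, 4 → best response b4.
Mutual best responses: (R4, b3); (R5, b4).

The pure Nash equilibria are (R4, b3); (R5, b4).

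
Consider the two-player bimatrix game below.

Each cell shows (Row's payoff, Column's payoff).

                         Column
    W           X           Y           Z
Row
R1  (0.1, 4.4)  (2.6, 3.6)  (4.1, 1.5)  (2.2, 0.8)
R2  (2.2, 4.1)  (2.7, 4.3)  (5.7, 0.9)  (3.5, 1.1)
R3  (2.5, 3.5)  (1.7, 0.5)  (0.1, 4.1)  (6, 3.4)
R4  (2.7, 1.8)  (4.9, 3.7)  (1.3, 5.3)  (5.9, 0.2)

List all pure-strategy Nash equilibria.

For each player, find the best response to each opponent profile; mutual best responses are the pure NE.
Row against W: payoffs 0.1, 2.2, 2.5, 2.7 → best response R4.
Row against X: payoffs 2.6, 2.7, 1.7, 4.9 → best response R4.
Row against Y: payoffs 4.1, 5.7, 0.1, 1.3 → best response R2.
Row against Z: payoffs 2.2, 3.5, 6, 5.9 → best response R3.
Column against R1: payoffs 4.4, 3.6, 1.5, 0.8 → best response W.
Column against R2: payoffs 4.1, 4.3, 0.9, 1.1 → best response X.
Column against R3: payoffs 3.5, 0.5, 4.1, 3.4 → best response Y.
Column against R4: payoffs 1.8, 3.7, 5.3, 0.2 → best response Y.
No profile is a mutual best response for all players.

There is no pure-strategy Nash equilibrium.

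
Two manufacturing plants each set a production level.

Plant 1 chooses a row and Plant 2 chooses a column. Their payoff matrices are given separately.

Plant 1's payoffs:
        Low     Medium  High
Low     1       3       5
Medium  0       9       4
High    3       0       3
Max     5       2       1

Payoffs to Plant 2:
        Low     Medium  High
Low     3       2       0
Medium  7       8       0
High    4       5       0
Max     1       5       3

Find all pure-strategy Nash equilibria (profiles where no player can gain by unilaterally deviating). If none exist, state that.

Pure NE: (Medium, Medium)

Plant 1 against Low: payoffs 1, 0, 3, 5 → best response Max.
Plant 1 against Medium: payoffs 3, 9, 0, 2 → best response Medium.
Plant 1 against High: payoffs 5, 4, 3, 1 → best response Low.
Plant 2 against Low: payoffs 3, 2, 0 → best response Low.
Plant 2 against Medium: payoffs 7, 8, 0 → best response Medium.
Plant 2 against High: payoffs 4, 5, 0 → best response Medium.
Plant 2 against Max: payoffs 1, 5, 3 → best response Medium.
Mutual best responses: (Medium, Medium).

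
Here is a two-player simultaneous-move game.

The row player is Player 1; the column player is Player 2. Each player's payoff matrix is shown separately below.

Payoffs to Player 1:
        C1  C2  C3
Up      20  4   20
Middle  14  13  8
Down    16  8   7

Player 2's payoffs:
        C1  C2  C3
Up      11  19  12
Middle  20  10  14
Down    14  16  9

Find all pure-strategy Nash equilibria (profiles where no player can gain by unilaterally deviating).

Mark each player's best response to every combination of opponents' strategies; a profile where every player is best-responding is a pure Nash equilibrium.
Player 1 against C1: payoffs 20, 14, 16 → best response Up.
Player 1 against C2: payoffs 4, 13, 8 → best response Middle.
Player 1 against C3: payoffs 20, 8, 7 → best response Up.
Player 2 against Up: payoffs 11, 19, 12 → best response C2.
Player 2 against Middle: payoffs 20, 10, 14 → best response C1.
Player 2 against Down: payoffs 14, 16, 9 → best response C2.
No profile is a mutual best response for all players.

No pure-strategy Nash equilibrium.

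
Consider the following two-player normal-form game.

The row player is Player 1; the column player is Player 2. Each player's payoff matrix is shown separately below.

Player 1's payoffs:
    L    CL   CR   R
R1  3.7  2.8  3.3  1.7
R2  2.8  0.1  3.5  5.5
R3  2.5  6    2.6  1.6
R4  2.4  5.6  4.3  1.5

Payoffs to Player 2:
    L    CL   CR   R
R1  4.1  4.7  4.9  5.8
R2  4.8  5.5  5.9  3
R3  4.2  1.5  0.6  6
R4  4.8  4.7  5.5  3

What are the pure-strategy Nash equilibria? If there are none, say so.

Player 1 against L: payoffs 3.7, 2.8, 2.5, 2.4 → best response R1.
Player 1 against CL: payoffs 2.8, 0.1, 6, 5.6 → best response R3.
Player 1 against CR: payoffs 3.3, 3.5, 2.6, 4.3 → best response R4.
Player 1 against R: payoffs 1.7, 5.5, 1.6, 1.5 → best response R2.
Player 2 against R1: payoffs 4.1, 4.7, 4.9, 5.8 → best response R.
Player 2 against R2: payoffs 4.8, 5.5, 5.9, 3 → best response CR.
Player 2 against R3: payoffs 4.2, 1.5, 0.6, 6 → best response R.
Player 2 against R4: payoffs 4.8, 4.7, 5.5, 3 → best response CR.
Mutual best responses: (R4, CR).

Pure NE: (R4, CR)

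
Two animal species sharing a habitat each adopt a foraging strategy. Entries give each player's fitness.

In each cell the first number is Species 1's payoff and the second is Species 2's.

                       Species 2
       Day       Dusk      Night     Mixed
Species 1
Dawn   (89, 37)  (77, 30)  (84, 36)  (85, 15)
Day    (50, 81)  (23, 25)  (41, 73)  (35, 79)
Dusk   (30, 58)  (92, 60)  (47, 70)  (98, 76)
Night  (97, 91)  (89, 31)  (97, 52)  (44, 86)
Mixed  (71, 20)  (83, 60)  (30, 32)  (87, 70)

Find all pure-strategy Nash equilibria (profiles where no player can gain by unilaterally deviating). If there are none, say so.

Pure-strategy Nash equilibria: (Dusk, Mixed), (Night, Day)

(Dawn, Day): Species 1 can switch to Night (89 → 97). Not NE.
(Dawn, Dusk): Species 1 can switch to Dusk (77 → 92). Not NE.
(Dawn, Night): Species 1 can switch to Night (84 → 97). Not NE.
(Dawn, Mixed): Species 1 can switch to Dusk (85 → 98). Not NE.
(Day, Day): Species 1 can switch to Dawn (50 → 89). Not NE.
(Day, Dusk): Species 1 can switch to Dawn (23 → 77). Not NE.
(Dusk, Mixed): Species 1 gets 98, best alternative 87; Species 2 gets 76, best alternative 70. No profitable deviation — NE.
(Night, Day): Species 1 gets 97, best alternative 89; Species 2 gets 91, best alternative 86. No profitable deviation — NE.
(The remaining 12 profiles each have a profitable deviation by the same check.)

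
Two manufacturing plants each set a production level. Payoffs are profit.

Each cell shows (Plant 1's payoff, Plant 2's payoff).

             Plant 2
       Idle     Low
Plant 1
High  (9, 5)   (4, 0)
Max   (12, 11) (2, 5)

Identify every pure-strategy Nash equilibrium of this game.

Check each profile: it is a Nash equilibrium iff no player can strictly gain by switching unilaterally.
(High, Idle): Plant 1 can switch to Max (9 → 12). Not NE.
(High, Low): Plant 2 can switch to Idle (0 → 5). Not NE.
(Max, Idle): Plant 1 gets 12, best alternative 9; Plant 2 gets 11, best alternative 5. No profitable deviation — NE.
(Max, Low): Plant 1 can switch to High (2 → 4). Not NE.

The unique pure-strategy Nash equilibrium is (Max, Idle).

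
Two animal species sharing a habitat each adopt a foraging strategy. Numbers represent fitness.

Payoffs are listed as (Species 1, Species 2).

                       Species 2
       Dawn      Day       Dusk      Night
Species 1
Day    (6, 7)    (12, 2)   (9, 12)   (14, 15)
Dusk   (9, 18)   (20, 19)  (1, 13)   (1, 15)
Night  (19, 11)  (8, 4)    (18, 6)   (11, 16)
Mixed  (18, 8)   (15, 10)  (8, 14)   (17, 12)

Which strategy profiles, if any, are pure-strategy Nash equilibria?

(Day, Dawn): Species 1 can switch to Dusk (6 → 9). Not NE.
(Day, Day): Species 1 can switch to Dusk (12 → 20). Not NE.
(Day, Dusk): Species 1 can switch to Night (9 → 18). Not NE.
(Day, Night): Species 1 can switch to Mixed (14 → 17). Not NE.
(Dusk, Dawn): Species 1 can switch to Night (9 → 19). Not NE.
(Dusk, Day): Species 1 gets 20, best alternative 15; Species 2 gets 19, best alternative 18. No profitable deviation — NE.
(Dusk, Dusk): Species 1 can switch to Day (1 → 9). Not NE.
(Dusk, Night): Species 1 can switch to Day (1 → 14). Not NE.
(Night, Dawn): Species 2 can switch to Night (11 → 16). Not NE.
(Night, Day): Species 1 can switch to Day (8 → 12). Not NE.
(Night, Dusk): Species 2 can switch to Dawn (6 → 11). Not NE.
(The remaining 5 profiles each have a profitable deviation by the same check.)

The unique pure-strategy Nash equilibrium is (Dusk, Day).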